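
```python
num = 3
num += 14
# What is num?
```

Trace:
`num = 3` → num = 3
`num += 14` → num = 17
So num = 17

Answer: 17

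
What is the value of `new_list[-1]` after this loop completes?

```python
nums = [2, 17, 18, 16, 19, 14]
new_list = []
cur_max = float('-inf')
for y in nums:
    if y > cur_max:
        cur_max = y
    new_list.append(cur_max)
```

Running max ends at 19
`new_list` takes the values: [] → [2] → [2, 17] → [2, 17, 18] → [2, 17, 18, 18] → [2, 17, 18, 18, 19] → [2, 17, 18, 18, 19, 19]
So `new_list[-1]` = 19

Answer: 19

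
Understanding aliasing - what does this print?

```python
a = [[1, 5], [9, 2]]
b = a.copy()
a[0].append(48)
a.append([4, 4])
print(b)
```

Key concept: shallow copy with nested lists.
Step by step:
`a = [[1, 5], [9, 2]]` → a = [[1, 5], [9, 2]]
`b = a.copy()` → b = [[1, 5], [9, 2]]
`a[0].append(48)` → a = [[1, 5, 48], [9, 2]]; b = [[1, 5, 48], [9, 2]]
`a.append([4, 4])` → a = [[1, 5, 48], [9, 2], [4, 4]]
`print(b)` → prints [[1, 5, 48], [9, 2]]

Answer: [[1, 5, 48], [9, 2]]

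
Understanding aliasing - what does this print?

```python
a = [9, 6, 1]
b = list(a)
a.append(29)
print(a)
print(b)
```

Key concept: list() constructor creates copy.
Step by step:
`a = [9, 6, 1]` → a = [9, 6, 1]
`b = list(a)` → b = [9, 6, 1]
`a.append(29)` → a = [9, 6, 1, 29]
`print(a)` → prints [9, 6, 1, 29]
`print(b)` → prints [9, 6, 1]

Answer:
[9, 6, 1, 29]
[9, 6, 1]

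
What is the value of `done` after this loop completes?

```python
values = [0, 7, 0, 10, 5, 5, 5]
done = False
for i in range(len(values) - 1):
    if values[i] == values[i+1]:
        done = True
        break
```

Check consecutive duplicates in [0, 7, 0, 10, 5, 5, 5]
`done` takes the values: False → True

Answer: True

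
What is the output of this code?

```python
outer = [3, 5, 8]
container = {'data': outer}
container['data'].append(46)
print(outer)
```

Key concept: dict holds reference to list.
Step by step:
`outer = [3, 5, 8]` → outer = [3, 5, 8]
`container = {'data': outer}` → container = {'data': [3, 5, 8]}
`container['data'].append(46)` → outer = [3, 5, 8, 46]; container = {'data': [3, 5, 8, 46]}
`print(outer)` → prints [3, 5, 8, 46]

Answer: [3, 5, 8, 46]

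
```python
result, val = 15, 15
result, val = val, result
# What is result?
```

Trace:
`result, val = 15, 15` → result = 15; val = 15
`result, val = val, result` → result = 15; val = 15
So result = 15

Answer: 15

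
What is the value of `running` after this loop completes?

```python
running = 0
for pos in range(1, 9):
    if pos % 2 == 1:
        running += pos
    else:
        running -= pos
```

Add odd, subtract even
`running` takes the values: 0 → 1 → -1 → 2 → -2 → 3 → -3 → 4 → -4

Answer: -4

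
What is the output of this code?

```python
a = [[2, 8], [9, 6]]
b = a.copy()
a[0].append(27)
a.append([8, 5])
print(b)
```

Key concept: shallow copy with nested lists.
Step by step:
`a = [[2, 8], [9, 6]]` → a = [[2, 8], [9, 6]]
`b = a.copy()` → b = [[2, 8], [9, 6]]
`a[0].append(27)` → a = [[2, 8, 27], [9, 6]]; b = [[2, 8, 27], [9, 6]]
`a.append([8, 5])` → a = [[2, 8, 27], [9, 6], [8, 5]]
`print(b)` → prints [[2, 8, 27], [9, 6]]

Answer: [[2, 8, 27], [9, 6]]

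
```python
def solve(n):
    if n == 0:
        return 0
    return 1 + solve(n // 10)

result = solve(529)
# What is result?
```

Count of digits of 529: 3

Answer: 3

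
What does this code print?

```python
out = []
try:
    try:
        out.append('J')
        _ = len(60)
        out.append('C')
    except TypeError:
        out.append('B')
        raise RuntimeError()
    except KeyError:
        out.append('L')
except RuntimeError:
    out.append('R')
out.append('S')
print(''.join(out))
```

Execution trace: 'J' (inner try body) → 'B' (inner except TypeError) → 'R' (outer except RuntimeError) → 'S' (after the try/except). Output: JBRS

Answer: JBRS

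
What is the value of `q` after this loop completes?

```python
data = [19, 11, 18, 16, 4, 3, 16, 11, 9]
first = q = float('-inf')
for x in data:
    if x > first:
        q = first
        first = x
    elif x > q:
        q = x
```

Second largest (with repeats) in [19, 11, 18, 16, 4, 3, 16, 11, 9]
`q` takes the values: -inf → 11 → 18

Answer: 18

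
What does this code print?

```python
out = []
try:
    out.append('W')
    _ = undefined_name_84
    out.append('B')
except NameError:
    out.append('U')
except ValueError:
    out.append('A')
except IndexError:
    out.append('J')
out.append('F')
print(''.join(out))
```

Execution trace: 'W' (try body) → 'U' (except NameError) → 'F' (after the try/except). Output: WUF

Answer: WUF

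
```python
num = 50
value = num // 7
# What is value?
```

Trace:
`num = 50` → num = 50
`value = num // 7` → value = 7
So value = 7

Answer: 7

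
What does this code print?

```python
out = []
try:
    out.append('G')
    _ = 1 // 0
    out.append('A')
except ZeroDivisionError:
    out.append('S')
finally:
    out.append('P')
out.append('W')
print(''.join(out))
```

Execution trace: 'G' (try body) → 'S' (except ZeroDivisionError) → 'P' (finally) → 'W' (after the try/except). Output: GSPW

Answer: GSPW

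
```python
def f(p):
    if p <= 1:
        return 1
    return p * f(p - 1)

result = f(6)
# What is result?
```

f(6) = 6 * 5 * 4 * 3 * 2 * 1 = 720

Answer: 720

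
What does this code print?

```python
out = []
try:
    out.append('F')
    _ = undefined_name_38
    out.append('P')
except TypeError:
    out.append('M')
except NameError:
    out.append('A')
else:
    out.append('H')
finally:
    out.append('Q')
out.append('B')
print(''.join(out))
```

Execution trace: 'F' (try body) → 'A' (except NameError) → 'Q' (finally) → 'B' (after the try/except). Output: FAQB

Answer: FAQB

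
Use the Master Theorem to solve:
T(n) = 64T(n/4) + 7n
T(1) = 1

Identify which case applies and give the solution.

a=64, b=4, f(n)=7n. log_4(64) = 3. Since c=1 < 3, Case 1 applies: T(n) = Θ(n^log_b(a)) = O(n^3).

Answer: O(n^3) - Case 1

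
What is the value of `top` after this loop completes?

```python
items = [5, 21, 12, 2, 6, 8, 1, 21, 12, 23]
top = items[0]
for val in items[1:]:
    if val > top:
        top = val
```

Maximum of [5, 21, 12, 2, 6, 8, 1, 21, 12, 23]
`top` takes the values: 5 → 21 → 23

Answer: 23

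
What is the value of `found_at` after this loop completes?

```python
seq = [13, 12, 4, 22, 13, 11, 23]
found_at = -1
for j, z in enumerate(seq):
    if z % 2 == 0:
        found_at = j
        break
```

First even number index in [13, 12, 4, 22, 13, 11, 23]
`found_at` takes the values: -1 → 1

Answer: 1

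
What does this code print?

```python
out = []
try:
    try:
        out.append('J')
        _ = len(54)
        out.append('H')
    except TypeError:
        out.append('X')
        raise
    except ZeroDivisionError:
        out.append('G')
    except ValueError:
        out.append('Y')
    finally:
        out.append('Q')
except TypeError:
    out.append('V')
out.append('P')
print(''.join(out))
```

Execution trace: 'J' (inner try body) → 'X' (inner except TypeError) → 'Q' (inner finally) → 'V' (outer except TypeError) → 'P' (after the try/except). Output: JXQVP

Answer: JXQVP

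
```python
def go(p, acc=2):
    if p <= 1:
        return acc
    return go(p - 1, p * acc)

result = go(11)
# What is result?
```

Accumulator trace (n, acc): (11, 2) -> (10, 22) -> (9, 220) -> (8, 1980) -> (7, 15840) -> (6, 110880) -> (5, 665280) -> (4, 3326400) -> (3, 13305600) -> (2, 39916800) -> (1, 79833600) -> return 79833600

Answer: 79833600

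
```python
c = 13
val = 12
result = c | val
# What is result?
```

Trace:
`c = 13` → c = 13
`val = 12` → val = 12
`result = c | val` → result = 13
So result = 13

Answer: 13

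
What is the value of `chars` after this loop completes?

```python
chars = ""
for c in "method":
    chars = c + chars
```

Reverse 'method'
`chars` takes the values: "" → "m" → "em" → "tem" → "htem" → "ohtem" → "dohtem"

Answer: "dohtem"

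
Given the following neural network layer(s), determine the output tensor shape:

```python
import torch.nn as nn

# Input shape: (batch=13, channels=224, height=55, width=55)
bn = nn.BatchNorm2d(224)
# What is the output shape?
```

Input: (13, 224, 55, 55) -> Output: (13, 224, 55, 55)

Answer: (13, 224, 55, 55)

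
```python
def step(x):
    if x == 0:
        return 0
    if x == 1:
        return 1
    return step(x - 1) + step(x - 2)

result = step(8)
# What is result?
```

Build up from base cases: step(0)=0, step(1)=1, step(2)=1, step(3)=2, step(4)=3, step(5)=5, step(6)=8, ..., step(8)=21

Answer: 21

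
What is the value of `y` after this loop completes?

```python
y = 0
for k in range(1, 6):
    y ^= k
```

XOR of 1 to 5
`y` takes the values: 0 → 1 → 3 → 0 → 4 → 1

Answer: 1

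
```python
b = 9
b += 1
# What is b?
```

Trace:
`b = 9` → b = 9
`b += 1` → b = 10
So b = 10

Answer: 10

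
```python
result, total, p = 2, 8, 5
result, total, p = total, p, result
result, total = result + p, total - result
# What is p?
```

Trace:
`result, total, p = 2, 8, 5` → result = 2; total = 8; p = 5
`result, total, p = total, p, result` → result = 8; total = 5; p = 2
`result, total = result + p, total - result` → result = 10; total = -3
So p = 2

Answer: 2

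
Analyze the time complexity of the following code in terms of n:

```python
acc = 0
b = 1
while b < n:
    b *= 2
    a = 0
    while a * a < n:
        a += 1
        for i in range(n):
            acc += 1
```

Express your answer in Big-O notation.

Each loop level contributes: log n × √n × n. Multiplying the contributions gives O(n√n log n).

Answer: O(n√n log n)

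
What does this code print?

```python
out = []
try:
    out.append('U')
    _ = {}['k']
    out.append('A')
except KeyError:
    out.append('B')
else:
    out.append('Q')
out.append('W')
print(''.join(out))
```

Execution trace: 'U' (try body) → 'B' (except KeyError) → 'W' (after the try/except). Output: UBW

Answer: UBW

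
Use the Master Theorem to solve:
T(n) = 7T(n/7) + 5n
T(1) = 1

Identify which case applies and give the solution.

a=7, b=7, f(n)=5n. log_7(7) = 1. Since c=1 = 1, Case 2 applies: T(n) = Θ(n^log_b(a) · log n) = O(n log n).

Answer: O(n log n) - Case 2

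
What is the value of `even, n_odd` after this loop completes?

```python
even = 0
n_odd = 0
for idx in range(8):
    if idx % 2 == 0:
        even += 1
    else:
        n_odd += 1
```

Count evens and odds in range(8)
`even, n_odd` takes the values: (0, 0) → (1, 0) → (1, 1) → (2, 1) → (2, 2) → (3, 2) → (3, 3) → (4, 3) → (4, 4)

Answer: 4, 4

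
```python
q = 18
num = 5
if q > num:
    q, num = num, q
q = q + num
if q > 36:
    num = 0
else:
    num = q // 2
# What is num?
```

Trace:
`q = 18` → q = 18
`num = 5` → num = 5
`if q > num: ...` → q > num is True → q = 5; num = 18
`q = q + num` → q = 23
`if q > 36: ...` → q > 36 is False, take else branch → num = 11
So num = 11

Answer: 11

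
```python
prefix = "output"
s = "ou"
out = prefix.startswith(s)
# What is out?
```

Trace:
`prefix = "output"` → prefix = 'output'
`s = "ou"` → s = 'ou'
`out = prefix.startswith(s)` → out = True
So out = True

Answer: True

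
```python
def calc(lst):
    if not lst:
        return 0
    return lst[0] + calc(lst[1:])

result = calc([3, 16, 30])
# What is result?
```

3 + 16 + 30 + 0 = 49

Answer: 49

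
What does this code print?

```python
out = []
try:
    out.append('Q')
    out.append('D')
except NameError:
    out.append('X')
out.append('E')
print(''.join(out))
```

Execution trace: 'Q' (try body) → 'D' (try body, no exception) → 'E' (after the try/except). Output: QDE

Answer: QDE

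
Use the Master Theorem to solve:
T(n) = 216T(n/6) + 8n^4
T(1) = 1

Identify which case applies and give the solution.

a=216, b=6, f(n)=8n^4. log_6(216) = 3. Since c=4 > 3 and the regularity condition holds (216(n/6)^4 = (216/6^4)n^4 with 216/6^4 < 1), Case 3 applies: T(n) = Θ(f(n)) = O(n^4).

Answer: O(n^4) - Case 3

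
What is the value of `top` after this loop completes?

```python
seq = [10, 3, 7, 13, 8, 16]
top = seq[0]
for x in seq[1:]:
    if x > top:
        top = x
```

Maximum of [10, 3, 7, 13, 8, 16]
`top` takes the values: 10 → 13 → 16

Answer: 16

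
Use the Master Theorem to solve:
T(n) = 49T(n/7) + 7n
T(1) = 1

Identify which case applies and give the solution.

a=49, b=7, f(n)=7n. log_7(49) = 2. Since c=1 < 2, Case 1 applies: T(n) = Θ(n^log_b(a)) = O(n^2).

Answer: O(n^2) - Case 1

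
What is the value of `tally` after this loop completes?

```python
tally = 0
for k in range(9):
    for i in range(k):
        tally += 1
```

Triangle number: 0+1+2+...+8
`tally` takes the values: 0 → 1 → 2 → 3 → 4 → 5 → 6 → 7 → 8 → 9 → 10 → 11 → 12 → 13 → 14 → 15 → 16 → 17 → 18 → 19 → 20 → 21 → 22 → 23 → 24 → 25 → 26 → 27 → 28 → 29 → 30 → 31 → 32 → 33 → 34 → 35 → 36

Answer: 36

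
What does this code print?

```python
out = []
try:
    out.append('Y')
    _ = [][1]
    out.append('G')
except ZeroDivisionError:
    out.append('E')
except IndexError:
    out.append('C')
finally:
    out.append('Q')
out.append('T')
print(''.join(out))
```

Execution trace: 'Y' (try body) → 'C' (except IndexError) → 'Q' (finally) → 'T' (after the try/except). Output: YCQT

Answer: YCQT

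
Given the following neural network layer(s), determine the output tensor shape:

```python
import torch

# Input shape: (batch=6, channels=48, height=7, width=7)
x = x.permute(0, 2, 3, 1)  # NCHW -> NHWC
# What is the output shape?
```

Input: (6, 48, 7, 7) -> Output: (6, 7, 7, 48)

Answer: (6, 7, 7, 48)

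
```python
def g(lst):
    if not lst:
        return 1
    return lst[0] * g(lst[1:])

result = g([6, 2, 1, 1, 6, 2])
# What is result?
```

Product over [6, 2, 1, 1, 6, 2] = 6 * 2 * 1 * 1 * 6 * 2 = 144

Answer: 144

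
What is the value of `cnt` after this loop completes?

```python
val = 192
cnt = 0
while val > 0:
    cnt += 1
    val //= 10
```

Count digits by repeated division by 10
`cnt` takes the values: 0 → 1 → 2 → 3

Answer: 3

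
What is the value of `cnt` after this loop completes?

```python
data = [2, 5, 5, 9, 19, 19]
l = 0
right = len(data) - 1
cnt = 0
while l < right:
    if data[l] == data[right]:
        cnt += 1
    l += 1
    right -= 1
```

Count matching pairs from ends
`cnt` takes the values: 0

Answer: 0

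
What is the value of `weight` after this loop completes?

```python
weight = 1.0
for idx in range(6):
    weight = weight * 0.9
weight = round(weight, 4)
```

Exponential decay: 1.0 * 0.9^6
`weight` takes the values: 1.0 → 0.9 → 0.81 → 0.729 → 0.6561 → 0.59049 → 0.531441 → 0.5314

Answer: 0.5314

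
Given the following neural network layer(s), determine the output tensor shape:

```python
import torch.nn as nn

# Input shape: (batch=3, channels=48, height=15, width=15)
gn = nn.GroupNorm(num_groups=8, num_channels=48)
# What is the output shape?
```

Input: (3, 48, 15, 15) -> Output: (3, 48, 15, 15)

Answer: (3, 48, 15, 15)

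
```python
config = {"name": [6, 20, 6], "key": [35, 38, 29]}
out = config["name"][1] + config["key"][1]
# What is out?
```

Trace:
`config = {"name": [6, 20, 6], "key": [35, 38, 29]}` → config = {'name': [6, 20, 6], 'key': [35, 38, 29]}
`out = config["name"][1] + config["key"][1]` → out = 58
So out = 58

Answer: 58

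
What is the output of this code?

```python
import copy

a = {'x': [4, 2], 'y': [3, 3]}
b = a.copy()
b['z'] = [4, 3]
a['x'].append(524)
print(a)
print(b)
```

Key concept: shallow copy of dict with mutable values.
Step by step:
`a = {'x': [4, 2], 'y': [3, 3]}` → a = {'x': [4, 2], 'y': [3, 3]}
`b = a.copy()` → b = {'x': [4, 2], 'y': [3, 3]}
`b['z'] = [4, 3]` → b = {'x': [4, 2], 'y': [3, 3], 'z': [4, 3]}
`a['x'].append(524)` → a = {'x': [4, 2, 524], 'y': [3, 3]}; b = {'x': [4, 2, 524], 'y': [3, 3], 'z': [4, 3]}
`print(a)` → prints {'x': [4, 2, 524], 'y': [3, 3]}
`print(b)` → prints {'x': [4, 2, 524], 'y': [3, 3], 'z': [4, 3]}

Answer:
{'x': [4, 2, 524], 'y': [3, 3]}
{'x': [4, 2, 524], 'y': [3, 3], 'z': [4, 3]}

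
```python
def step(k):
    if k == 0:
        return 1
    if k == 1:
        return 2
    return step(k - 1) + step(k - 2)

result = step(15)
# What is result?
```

Build up from base cases: step(0)=1, step(1)=2, step(2)=3, step(3)=5, step(4)=8, step(5)=13, step(6)=21, ..., step(15)=1597

Answer: 1597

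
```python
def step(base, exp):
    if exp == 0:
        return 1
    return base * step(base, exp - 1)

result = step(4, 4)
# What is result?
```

step(4, 4) = 4 * 4 * 4 * 4 = 256

Answer: 256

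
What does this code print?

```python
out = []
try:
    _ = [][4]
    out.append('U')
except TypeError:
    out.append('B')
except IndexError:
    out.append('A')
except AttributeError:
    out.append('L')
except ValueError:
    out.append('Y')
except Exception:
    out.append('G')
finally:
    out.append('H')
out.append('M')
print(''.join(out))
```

Execution trace: 'A' (except IndexError) → 'H' (finally) → 'M' (after the try/except). Output: AHM

Answer: AHM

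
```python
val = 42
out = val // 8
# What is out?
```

Trace:
`val = 42` → val = 42
`out = val // 8` → out = 5
So out = 5

Answer: 5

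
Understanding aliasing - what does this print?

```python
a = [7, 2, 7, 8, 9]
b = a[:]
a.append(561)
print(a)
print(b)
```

Key concept: slice [:] creates copy.
Step by step:
`a = [7, 2, 7, 8, 9]` → a = [7, 2, 7, 8, 9]
`b = a[:]` → b = [7, 2, 7, 8, 9]
`a.append(561)` → a = [7, 2, 7, 8, 9, 561]
`print(a)` → prints [7, 2, 7, 8, 9, 561]
`print(b)` → prints [7, 2, 7, 8, 9]

Answer:
[7, 2, 7, 8, 9, 561]
[7, 2, 7, 8, 9]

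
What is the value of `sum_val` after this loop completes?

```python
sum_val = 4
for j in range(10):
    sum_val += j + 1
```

Start at 4, add 1 to 10 = 59
`sum_val` takes the values: 4 → 5 → 7 → 10 → 14 → 19 → 25 → 32 → 40 → 49 → 59

Answer: 59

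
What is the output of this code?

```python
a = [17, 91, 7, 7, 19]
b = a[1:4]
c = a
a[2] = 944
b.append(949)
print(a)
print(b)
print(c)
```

Key concept: slice vs alias.
Step by step:
`a = [17, 91, 7, 7, 19]` → a = [17, 91, 7, 7, 19]
`b = a[1:4]` → b = [91, 7, 7]
`c = a` → c = [17, 91, 7, 7, 19] (same object as a)
`a[2] = 944` → a = [17, 91, 944, 7, 19] (same object as c); c = [17, 91, 944, 7, 19] (same object as a)
`b.append(949)` → b = [91, 7, 7, 949]
`print(a)` → prints [17, 91, 944, 7, 19]
`print(b)` → prints [91, 7, 7, 949]
`print(c)` → prints [17, 91, 944, 7, 19]

Answer:
[17, 91, 944, 7, 19]
[91, 7, 7, 949]
[17, 91, 944, 7, 19]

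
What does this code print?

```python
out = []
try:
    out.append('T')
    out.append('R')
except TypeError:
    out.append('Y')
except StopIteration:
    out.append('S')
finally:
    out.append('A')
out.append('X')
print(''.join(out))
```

Execution trace: 'T' (try body) → 'R' (try body, no exception) → 'A' (finally) → 'X' (after the try/except). Output: TRAX

Answer: TRAX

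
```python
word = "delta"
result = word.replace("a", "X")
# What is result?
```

Trace:
`word = "delta"` → word = 'delta'
`result = word.replace("a", "X")` → result = 'deltX'
So result = 'deltX'

Answer: 'deltX'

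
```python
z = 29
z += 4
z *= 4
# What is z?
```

Trace:
`z = 29` → z = 29
`z += 4` → z = 33
`z *= 4` → z = 132
So z = 132

Answer: 132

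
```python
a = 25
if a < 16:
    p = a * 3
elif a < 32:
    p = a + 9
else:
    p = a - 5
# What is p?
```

Trace:
`a = 25` → a = 25
`if a < 16: ...` → a < 16 is False, a < 32 is True → p = 34
So p = 34

Answer: 34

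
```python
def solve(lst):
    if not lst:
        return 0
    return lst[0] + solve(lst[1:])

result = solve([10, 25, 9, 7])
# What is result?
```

10 + 25 + 9 + 7 + 0 = 51

Answer: 51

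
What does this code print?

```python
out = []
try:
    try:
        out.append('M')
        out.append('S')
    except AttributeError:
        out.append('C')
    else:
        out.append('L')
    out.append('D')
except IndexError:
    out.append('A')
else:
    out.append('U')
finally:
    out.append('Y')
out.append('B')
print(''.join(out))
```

Execution trace: 'M' (inner try body) → 'S' (inner try body, no exception) → 'L' (inner else) → 'D' (try body, no exception) → 'U' (else) → 'Y' (finally) → 'B' (after the try/except). Output: MSLDUYB

Answer: MSLDUYB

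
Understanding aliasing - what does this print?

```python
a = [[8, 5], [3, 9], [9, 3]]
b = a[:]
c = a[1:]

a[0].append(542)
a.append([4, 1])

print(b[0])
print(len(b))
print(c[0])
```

Key concept: slice with nested mutation.
Step by step:
`a = [[8, 5], [3, 9], [9, 3]]` → a = [[8, 5], [3, 9], [9, 3]]
`b = a[:]` → b = [[8, 5], [3, 9], [9, 3]]
`c = a[1:]` → c = [[3, 9], [9, 3]]
`a[0].append(542)` → a = [[8, 5, 542], [3, 9], [9, 3]]; b = [[8, 5, 542], [3, 9], [9, 3]]
`a.append([4, 1])` → a = [[8, 5, 542], [3, 9], [9, 3], [4, 1]]
`print(b[0])` → prints [8, 5, 542]
`print(len(b))` → prints 3
`print(c[0])` → prints [3, 9]

Answer:
[8, 5, 542]
3
[3, 9]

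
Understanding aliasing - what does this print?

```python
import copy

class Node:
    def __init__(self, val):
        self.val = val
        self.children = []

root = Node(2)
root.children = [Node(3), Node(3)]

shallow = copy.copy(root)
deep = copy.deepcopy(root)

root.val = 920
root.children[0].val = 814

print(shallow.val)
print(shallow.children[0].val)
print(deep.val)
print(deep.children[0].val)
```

Key concept: deep copy with custom objects.
Step by step:
`root = Node(2)` → root = Node(val=2, children=[])
`root.children = [Node(3), Node(3)]` → root = Node(val=2, children=[Node(val=3, children=[]), Node(val=3, children=[])])
`shallow = copy.copy(root)` → shallow = Node(val=2, children=[Node(val=3, children=[]), Node(val=3, children=[])])
`deep = copy.deepcopy(root)` → deep = Node(val=2, children=[Node(val=3, children=[]), Node(val=3, children=[])])
`root.val = 920` → root = Node(val=920, children=[Node(val=3, children=[]), Node(val=3, children=[])])
`root.children[0].val = 814` → root = Node(val=920, children=[Node(val=814, children=[]), Node(val=3, children=[])]); shallow = Node(val=2, children=[Node(val=814, children=[]), Node(val=3, children=[])])
`print(shallow.val)` → prints 2
`print(shallow.children[0].val)` → prints 814
`print(deep.val)` → prints 2
`print(deep.children[0].val)` → prints 3

Answer:
2
814
2
3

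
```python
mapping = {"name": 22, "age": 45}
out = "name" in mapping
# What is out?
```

Trace:
`mapping = {"name": 22, "age": 45}` → mapping = {'name': 22, 'age': 45}
`out = "name" in mapping` → out = True
So out = True

Answer: True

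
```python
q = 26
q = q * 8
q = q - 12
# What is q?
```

Trace:
`q = 26` → q = 26
`q = q * 8` → q = 208
`q = q - 12` → q = 196
So q = 196

Answer: 196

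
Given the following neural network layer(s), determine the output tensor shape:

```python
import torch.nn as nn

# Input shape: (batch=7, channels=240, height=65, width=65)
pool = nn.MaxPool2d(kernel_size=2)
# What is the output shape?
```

Input: (7, 240, 65, 65) -> Output: (7, 240, 32, 32)

Answer: (7, 240, 32, 32)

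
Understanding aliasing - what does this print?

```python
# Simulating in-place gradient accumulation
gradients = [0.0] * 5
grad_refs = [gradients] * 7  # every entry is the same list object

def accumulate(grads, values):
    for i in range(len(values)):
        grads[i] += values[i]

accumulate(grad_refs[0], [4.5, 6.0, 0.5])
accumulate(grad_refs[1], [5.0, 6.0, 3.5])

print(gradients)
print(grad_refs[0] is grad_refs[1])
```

Key concept: gradient accumulation aliasing.
Step by step:
`gradients = [0.0] * 5` → gradients = [0.0, 0.0, 0.0, 0.0, 0.0]
`grad_refs = [gradients] * 7` → grad_refs = [[0.0, 0.0, 0.0, 0.0, 0.0], [0.0, 0.0, 0.0, 0.0, 0.0], [0.0, 0.0, 0.0, 0.0, 0.0], [0.0, 0.0, 0.0, 0.0, 0.0], [0.0, 0.0, 0.0, 0.0, 0.0], [0.0, 0.0, 0.0, 0.0, 0.0], [0.0, 0.0, 0.0, 0.0, 0.0]]
`accumulate(grad_refs[0], [4.5, 6.0, 0.5])` → gradients = [4.5, 6.0, 0.5, 0.0, 0.0]; grad_refs = [[4.5, 6.0, 0.5, 0.0, 0.0], [4.5, 6.0, 0.5, 0.0, 0.0], [4.5, 6.0, 0.5, 0.0, 0.0], [4.5, 6.0, 0.5, 0.0, 0.0], [4.5, 6.0, 0.5, 0.0, 0.0], [4.5, 6.0, 0.5, 0.0, 0.0], [4.5, 6.0, 0.5, 0.0, 0.0]]
`accumulate(grad_refs[1], [5.0, 6.0, 3.5])` → gradients = [9.5, 12.0, 4.0, 0.0, 0.0]; grad_refs = [[9.5, 12.0, 4.0, 0.0, 0.0], [9.5, 12.0, 4.0, 0.0, 0.0], [9.5, 12.0, 4.0, 0.0, 0.0], [9.5, 12.0, 4.0, 0.0, 0.0], [9.5, 12.0, 4.0, 0.0, 0.0], [9.5, 12.0, 4.0, 0.0, 0.0], [9.5, 12.0, 4.0, 0.0, 0.0]]
`print(gradients)` → prints [9.5, 12.0, 4.0, 0.0, 0.0]
`print(grad_refs[0] is grad_refs[1])` → prints True

Answer:
[9.5, 12.0, 4.0, 0.0, 0.0]
True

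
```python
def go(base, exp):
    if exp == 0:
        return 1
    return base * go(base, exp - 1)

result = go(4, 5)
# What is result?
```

go(4, 5) = 4 * 4 * 4 * 4 * 4 = 1024

Answer: 1024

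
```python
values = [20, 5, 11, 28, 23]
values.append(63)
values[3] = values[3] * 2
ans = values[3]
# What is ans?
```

Trace:
`values = [20, 5, 11, 28, 23]` → values = [20, 5, 11, 28, 23]
`values.append(63)` → values = [20, 5, 11, 28, 23, 63]
`values[3] = values[3] * 2` → values = [20, 5, 11, 56, 23, 63]
`ans = values[3]` → ans = 56
So ans = 56

Answer: 56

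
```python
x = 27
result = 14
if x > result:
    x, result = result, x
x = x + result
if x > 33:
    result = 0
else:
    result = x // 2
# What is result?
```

Trace:
`x = 27` → x = 27
`result = 14` → result = 14
`if x > result: ...` → x > result is True → x = 14; result = 27
`x = x + result` → x = 41
`if x > 33: ...` → x > 33 is True → result = 0
So result = 0

Answer: 0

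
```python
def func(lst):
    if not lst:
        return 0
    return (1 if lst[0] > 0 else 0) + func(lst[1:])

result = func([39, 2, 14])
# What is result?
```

Count of positive elements in [39, 2, 14] = 3

Answer: 3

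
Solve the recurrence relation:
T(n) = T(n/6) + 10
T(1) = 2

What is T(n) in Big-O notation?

Each step divides n by 6 and adds 10. After log_6(n) steps we reach T(1)=2. So T(n) = 10·log_6(n) + 2 = O(log n).

Answer: O(log n)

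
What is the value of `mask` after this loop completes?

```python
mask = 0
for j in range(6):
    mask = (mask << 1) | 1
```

Build 6 consecutive 1-bits: 0b111111
`mask` takes the values: 0 → 1 → 3 → 7 → 15 → 31 → 63

Answer: 63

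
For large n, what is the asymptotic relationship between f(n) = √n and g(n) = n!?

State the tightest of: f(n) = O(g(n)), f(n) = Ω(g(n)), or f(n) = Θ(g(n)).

√n vs n!: f(n) = O(g(n)) but not Ω(g(n)) — n! grows strictly faster than √n.

Answer: f(n) = O(g(n)) but not Ω(g(n)) — n! grows strictly faster than √n.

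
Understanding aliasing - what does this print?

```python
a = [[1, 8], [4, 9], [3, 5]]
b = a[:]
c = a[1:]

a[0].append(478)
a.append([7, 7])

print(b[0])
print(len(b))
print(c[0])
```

Key concept: slice with nested mutation.
Step by step:
`a = [[1, 8], [4, 9], [3, 5]]` → a = [[1, 8], [4, 9], [3, 5]]
`b = a[:]` → b = [[1, 8], [4, 9], [3, 5]]
`c = a[1:]` → c = [[4, 9], [3, 5]]
`a[0].append(478)` → a = [[1, 8, 478], [4, 9], [3, 5]]; b = [[1, 8, 478], [4, 9], [3, 5]]
`a.append([7, 7])` → a = [[1, 8, 478], [4, 9], [3, 5], [7, 7]]
`print(b[0])` → prints [1, 8, 478]
`print(len(b))` → prints 3
`print(c[0])` → prints [4, 9]

Answer:
[1, 8, 478]
3
[4, 9]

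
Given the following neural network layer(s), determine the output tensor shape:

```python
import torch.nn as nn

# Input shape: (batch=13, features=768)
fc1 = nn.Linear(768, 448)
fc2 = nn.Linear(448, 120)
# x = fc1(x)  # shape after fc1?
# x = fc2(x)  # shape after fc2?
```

Input: (13, 768) -> after fc1: (13, 448) -> Output: (13, 120)

Answer: (13, 120)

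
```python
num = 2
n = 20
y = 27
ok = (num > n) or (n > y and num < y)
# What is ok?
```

Trace:
`num = 2` → num = 2
`n = 20` → n = 20
`y = 27` → y = 27
`ok = (num > n) or (n > y and num < y)` → ok = False
So ok = False

Answer: False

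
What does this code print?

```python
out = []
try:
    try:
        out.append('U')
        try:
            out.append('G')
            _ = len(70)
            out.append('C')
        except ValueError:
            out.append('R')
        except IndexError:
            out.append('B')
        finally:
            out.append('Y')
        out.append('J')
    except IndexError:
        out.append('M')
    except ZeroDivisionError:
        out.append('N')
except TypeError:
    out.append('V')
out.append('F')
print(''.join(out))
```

Execution trace: 'U' (try body) → 'G' (inner try body) → 'Y' (inner finally) → 'V' (outer except TypeError) → 'F' (after the try/except). Output: UGYVF

Answer: UGYVF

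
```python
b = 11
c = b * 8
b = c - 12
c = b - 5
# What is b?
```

Trace:
`b = 11` → b = 11
`c = b * 8` → c = 88
`b = c - 12` → b = 76
`c = b - 5` → c = 71
So b = 76

Answer: 76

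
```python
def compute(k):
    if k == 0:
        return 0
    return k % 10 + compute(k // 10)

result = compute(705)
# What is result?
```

Sum of digits of 705: 5 + 0 + 7 = 12

Answer: 12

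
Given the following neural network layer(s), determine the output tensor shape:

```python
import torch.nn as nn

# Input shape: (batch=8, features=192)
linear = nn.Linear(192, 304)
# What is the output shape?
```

Input: (8, 192) -> Output: (8, 304)

Answer: (8, 304)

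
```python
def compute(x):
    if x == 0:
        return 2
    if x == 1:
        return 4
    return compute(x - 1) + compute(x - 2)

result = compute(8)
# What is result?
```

Build up from base cases: compute(0)=2, compute(1)=4, compute(2)=6, compute(3)=10, compute(4)=16, compute(5)=26, compute(6)=42, ..., compute(8)=110

Answer: 110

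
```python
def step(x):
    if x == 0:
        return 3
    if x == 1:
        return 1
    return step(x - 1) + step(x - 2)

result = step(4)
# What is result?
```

Build up from base cases: step(0)=3, step(1)=1, step(2)=4, step(3)=5, step(4)=9

Answer: 9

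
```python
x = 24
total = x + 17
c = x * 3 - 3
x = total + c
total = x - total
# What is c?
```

Trace:
`x = 24` → x = 24
`total = x + 17` → total = 41
`c = x * 3 - 3` → c = 69
`x = total + c` → x = 110
`total = x - total` → total = 69
So c = 69

Answer: 69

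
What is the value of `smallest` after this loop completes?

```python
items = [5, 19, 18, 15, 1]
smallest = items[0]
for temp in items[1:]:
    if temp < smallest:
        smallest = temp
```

Minimum of [5, 19, 18, 15, 1]
`smallest` takes the values: 5 → 1

Answer: 1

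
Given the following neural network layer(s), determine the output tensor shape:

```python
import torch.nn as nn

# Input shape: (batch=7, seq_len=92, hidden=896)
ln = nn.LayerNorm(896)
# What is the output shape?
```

Input: (7, 92, 896) -> Output: (7, 92, 896)

Answer: (7, 92, 896)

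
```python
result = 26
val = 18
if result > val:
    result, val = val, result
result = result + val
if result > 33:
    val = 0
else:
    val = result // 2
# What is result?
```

Trace:
`result = 26` → result = 26
`val = 18` → val = 18
`if result > val: ...` → result > val is True → result = 18; val = 26
`result = result + val` → result = 44
`if result > 33: ...` → result > 33 is True → val = 0
So result = 44

Answer: 44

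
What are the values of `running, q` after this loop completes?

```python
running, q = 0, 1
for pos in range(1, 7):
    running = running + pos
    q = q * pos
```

Sum and factorial of 1 to 6
`running, q` takes the values: (0, 1) → (1, 1) → (3, 1) → (3, 2) → (6, 2) → (6, 6) → (10, 6) → (10, 24) → (15, 24) → (15, 120) → (21, 120) → (21, 720)

Answer: 21, 720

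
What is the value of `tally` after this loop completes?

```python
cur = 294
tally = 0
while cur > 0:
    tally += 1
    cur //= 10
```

Count digits by repeated division by 10
`tally` takes the values: 0 → 1 → 2 → 3

Answer: 3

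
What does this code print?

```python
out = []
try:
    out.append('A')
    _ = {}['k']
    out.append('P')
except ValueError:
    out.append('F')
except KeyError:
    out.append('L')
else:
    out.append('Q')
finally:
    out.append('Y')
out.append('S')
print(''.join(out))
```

Execution trace: 'A' (try body) → 'L' (except KeyError) → 'Y' (finally) → 'S' (after the try/except). Output: ALYS

Answer: ALYS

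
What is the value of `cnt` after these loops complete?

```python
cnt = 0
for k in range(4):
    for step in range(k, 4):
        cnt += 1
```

Upper triangle: 4 + 3 + ... + 1
`cnt` takes the values: 0 → 1 → 2 → 3 → 4 → 5 → 6 → 7 → 8 → 9 → 10

Answer: 10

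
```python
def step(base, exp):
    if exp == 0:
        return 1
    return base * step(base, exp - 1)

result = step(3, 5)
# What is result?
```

step(3, 5) = 3 * 3 * 3 * 3 * 3 = 243

Answer: 243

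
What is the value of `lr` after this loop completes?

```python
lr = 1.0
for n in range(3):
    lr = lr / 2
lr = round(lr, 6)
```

Halving LR 3 times: 1 / 2^3
`lr` takes the values: 1.0 → 0.5 → 0.25 → 0.125

Answer: 0.125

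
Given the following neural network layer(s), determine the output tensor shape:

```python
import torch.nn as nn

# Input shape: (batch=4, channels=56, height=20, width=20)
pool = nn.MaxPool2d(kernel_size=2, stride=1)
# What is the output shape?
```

Input: (4, 56, 20, 20) -> Output: (4, 56, 19, 19)

Answer: (4, 56, 19, 19)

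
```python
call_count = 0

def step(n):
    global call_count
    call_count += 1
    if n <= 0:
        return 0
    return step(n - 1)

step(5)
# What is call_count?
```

Linear recursion stepping by 1: 6 calls from n=5 down to ≤0.

Answer: 6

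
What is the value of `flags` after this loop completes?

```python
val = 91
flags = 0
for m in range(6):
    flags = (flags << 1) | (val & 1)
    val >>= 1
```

Reverse lowest 6 bits of 91
`flags` takes the values: 0 → 1 → 3 → 6 → 13 → 27 → 54

Answer: 54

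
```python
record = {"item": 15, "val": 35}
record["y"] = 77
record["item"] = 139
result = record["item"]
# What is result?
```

Trace:
`record = {"item": 15, "val": 35}` → record = {'item': 15, 'val': 35}
`record["y"] = 77` → record = {'item': 15, 'val': 35, 'y': 77}
`record["item"] = 139` → record = {'item': 139, 'val': 35, 'y': 77}
`result = record["item"]` → result = 139
So result = 139

Answer: 139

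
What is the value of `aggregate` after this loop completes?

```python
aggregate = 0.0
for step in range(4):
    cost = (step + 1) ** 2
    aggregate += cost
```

Sum of squared losses 1² + 2² + ... + 4²
`aggregate` takes the values: 0.0 → 1.0 → 5.0 → 14.0 → 30.0

Answer: 30.0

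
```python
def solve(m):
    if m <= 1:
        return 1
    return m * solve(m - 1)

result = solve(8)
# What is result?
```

solve(8) = 8 * 7 * 6 * 5 * 4 * 3 * 2 * 1 = 40320

Answer: 40320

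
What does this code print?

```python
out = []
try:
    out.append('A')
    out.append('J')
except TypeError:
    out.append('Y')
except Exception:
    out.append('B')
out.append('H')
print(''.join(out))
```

Execution trace: 'A' (try body) → 'J' (try body, no exception) → 'H' (after the try/except). Output: AJH

Answer: AJH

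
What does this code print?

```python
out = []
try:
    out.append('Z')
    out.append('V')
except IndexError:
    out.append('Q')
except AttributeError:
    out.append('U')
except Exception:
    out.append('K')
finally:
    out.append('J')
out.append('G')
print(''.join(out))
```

Execution trace: 'Z' (try body) → 'V' (try body, no exception) → 'J' (finally) → 'G' (after the try/except). Output: ZVJG

Answer: ZVJG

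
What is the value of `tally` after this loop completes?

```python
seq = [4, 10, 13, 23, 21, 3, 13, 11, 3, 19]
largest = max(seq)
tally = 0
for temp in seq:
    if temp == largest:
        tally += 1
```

Count of max value 23 in [4, 10, 13, 23, 21, 3, 13, 11, 3, 19]
`tally` takes the values: 0 → 1

Answer: 1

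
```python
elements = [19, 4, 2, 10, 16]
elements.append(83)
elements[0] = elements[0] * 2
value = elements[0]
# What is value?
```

Trace:
`elements = [19, 4, 2, 10, 16]` → elements = [19, 4, 2, 10, 16]
`elements.append(83)` → elements = [19, 4, 2, 10, 16, 83]
`elements[0] = elements[0] * 2` → elements = [38, 4, 2, 10, 16, 83]
`value = elements[0]` → value = 38
So value = 38

Answer: 38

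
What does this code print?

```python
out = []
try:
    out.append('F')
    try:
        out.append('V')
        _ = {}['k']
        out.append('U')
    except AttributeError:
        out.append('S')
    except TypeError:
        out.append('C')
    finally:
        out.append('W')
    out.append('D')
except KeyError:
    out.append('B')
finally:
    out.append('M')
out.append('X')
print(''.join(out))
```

Execution trace: 'F' (try body) → 'V' (inner try body) → 'W' (inner finally) → 'B' (except KeyError) → 'M' (finally) → 'X' (after the try/except). Output: FVWBMX

Answer: FVWBMX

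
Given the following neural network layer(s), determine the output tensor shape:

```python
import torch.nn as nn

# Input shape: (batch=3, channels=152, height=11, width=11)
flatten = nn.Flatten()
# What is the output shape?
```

Input: (3, 152, 11, 11) -> Output: (3, 18392)

Answer: (3, 18392)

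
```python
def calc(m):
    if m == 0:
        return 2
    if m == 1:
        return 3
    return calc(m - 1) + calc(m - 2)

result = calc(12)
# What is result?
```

Build up from base cases: calc(0)=2, calc(1)=3, calc(2)=5, calc(3)=8, calc(4)=13, calc(5)=21, calc(6)=34, ..., calc(12)=610

Answer: 610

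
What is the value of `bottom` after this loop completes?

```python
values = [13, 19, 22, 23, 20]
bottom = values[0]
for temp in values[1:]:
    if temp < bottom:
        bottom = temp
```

Minimum of [13, 19, 22, 23, 20]
`bottom` takes the values: 13

Answer: 13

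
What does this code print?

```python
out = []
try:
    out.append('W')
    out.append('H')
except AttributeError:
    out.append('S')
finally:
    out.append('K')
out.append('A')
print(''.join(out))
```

Execution trace: 'W' (try body) → 'H' (try body, no exception) → 'K' (finally) → 'A' (after the try/except). Output: WHKA

Answer: WHKA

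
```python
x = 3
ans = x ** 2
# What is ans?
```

Trace:
`x = 3` → x = 3
`ans = x ** 2` → ans = 9
So ans = 9

Answer: 9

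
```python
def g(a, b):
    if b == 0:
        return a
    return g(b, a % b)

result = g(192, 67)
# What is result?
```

g(192, 67) -> g(67, 58) -> g(58, 9) -> g(9, 4) -> g(4, 1) -> g(1, 0) -> 1

Answer: 1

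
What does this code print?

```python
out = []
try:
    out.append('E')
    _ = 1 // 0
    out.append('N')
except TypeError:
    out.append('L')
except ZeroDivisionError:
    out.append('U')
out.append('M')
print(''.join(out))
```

Execution trace: 'E' (try body) → 'U' (except ZeroDivisionError) → 'M' (after the try/except). Output: EUM

Answer: EUM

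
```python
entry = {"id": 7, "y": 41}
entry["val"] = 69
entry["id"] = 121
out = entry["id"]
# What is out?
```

Trace:
`entry = {"id": 7, "y": 41}` → entry = {'id': 7, 'y': 41}
`entry["val"] = 69` → entry = {'id': 7, 'y': 41, 'val': 69}
`entry["id"] = 121` → entry = {'id': 121, 'y': 41, 'val': 69}
`out = entry["id"]` → out = 121
So out = 121

Answer: 121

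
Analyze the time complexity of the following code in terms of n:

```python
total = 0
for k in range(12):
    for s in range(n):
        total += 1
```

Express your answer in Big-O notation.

Each loop level contributes: 1 × n. Multiplying the contributions gives O(n).

Answer: O(n)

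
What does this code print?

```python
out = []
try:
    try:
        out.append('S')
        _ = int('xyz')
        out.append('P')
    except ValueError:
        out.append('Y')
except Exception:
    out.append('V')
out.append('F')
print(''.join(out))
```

Execution trace: 'S' (inner try body) → 'Y' (inner except ValueError) → 'F' (after the try/except). Output: SYF

Answer: SYF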